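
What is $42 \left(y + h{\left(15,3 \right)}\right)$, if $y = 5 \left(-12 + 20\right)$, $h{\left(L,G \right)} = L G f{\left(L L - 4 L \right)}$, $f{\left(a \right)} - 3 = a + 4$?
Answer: $326760$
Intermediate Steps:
$f{\left(a \right)} = 7 + a$ ($f{\left(a \right)} = 3 + \left(a + 4\right) = 3 + \left(4 + a\right) = 7 + a$)
$h{\left(L,G \right)} = G L \left(7 + L^{2} - 4 L\right)$ ($h{\left(L,G \right)} = L G \left(7 - \left(4 L - L L\right)\right) = G L \left(7 + \left(L^{2} - 4 L\right)\right) = G L \left(7 + L^{2} - 4 L\right)$)
$y = 40$ ($y = 5 \cdot 8 = 40$)
$42 \left(y + h{\left(15,3 \right)}\right) = 42 \left(40 + 3 \cdot 15 \left(7 + 15 \left(-4 + 15\right)\right)\right) = 42 \left(40 + 3 \cdot 15 \left(7 + 15 \cdot 11\right)\right) = 42 \left(40 + 3 \cdot 15 \left(7 + 165\right)\right) = 42 \left(40 + 3 \cdot 15 \cdot 172\right) = 42 \left(40 + 7740\right) = 42 \cdot 7780 = 326760$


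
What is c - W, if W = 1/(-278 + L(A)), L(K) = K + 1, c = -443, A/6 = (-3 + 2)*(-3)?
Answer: -114736/259 ≈ -443.00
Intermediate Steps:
A = 18 (A = 6*((-3 + 2)*(-3)) = 6*(-1*(-3)) = 6*3 = 18)
L(K) = 1 + K
W = -1/259 (W = 1/(-278 + (1 + 18)) = 1/(-278 + 19) = 1/(-259) = -1/259 ≈ -0.0038610)
c - W = -443 - 1*(-1/259) = -443 + 1/259 = -114736/259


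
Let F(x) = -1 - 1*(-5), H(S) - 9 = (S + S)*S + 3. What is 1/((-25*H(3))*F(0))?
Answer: -1/3000 ≈ -0.00033333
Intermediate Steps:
H(S) = 12 + 2*S² (H(S) = 9 + ((S + S)*S + 3) = 9 + ((2*S)*S + 3) = 9 + (2*S² + 3) = 9 + (3 + 2*S²) = 12 + 2*S²)
F(x) = 4 (F(x) = -1 + 5 = 4)
1/((-25*H(3))*F(0)) = 1/(-25*(12 + 2*3²)*4) = 1/(-25*(12 + 2*9)*4) = 1/(-25*(12 + 18)*4) = 1/(-25*30*4) = 1/(-750*4) = 1/(-3000) = -1/3000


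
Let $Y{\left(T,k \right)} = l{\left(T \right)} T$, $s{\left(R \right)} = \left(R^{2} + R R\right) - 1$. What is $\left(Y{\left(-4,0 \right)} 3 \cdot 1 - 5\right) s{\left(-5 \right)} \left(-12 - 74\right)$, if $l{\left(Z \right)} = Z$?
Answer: $-181202$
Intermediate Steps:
$s{\left(R \right)} = -1 + 2 R^{2}$ ($s{\left(R \right)} = \left(R^{2} + R^{2}\right) - 1 = 2 R^{2} - 1 = -1 + 2 R^{2}$)
$Y{\left(T,k \right)} = T^{2}$ ($Y{\left(T,k \right)} = T T = T^{2}$)
$\left(Y{\left(-4,0 \right)} 3 \cdot 1 - 5\right) s{\left(-5 \right)} \left(-12 - 74\right) = \left(\left(-4\right)^{2} \cdot 3 \cdot 1 - 5\right) \left(-1 + 2 \left(-5\right)^{2}\right) \left(-12 - 74\right) = \left(16 \cdot 3 \cdot 1 - 5\right) \left(-1 + 2 \cdot 25\right) \left(-86\right) = \left(48 \cdot 1 - 5\right) \left(-1 + 50\right) \left(-86\right) = \left(48 - 5\right) 49 \left(-86\right) = 43 \cdot 49 \left(-86\right) = 2107 \left(-86\right) = -181202$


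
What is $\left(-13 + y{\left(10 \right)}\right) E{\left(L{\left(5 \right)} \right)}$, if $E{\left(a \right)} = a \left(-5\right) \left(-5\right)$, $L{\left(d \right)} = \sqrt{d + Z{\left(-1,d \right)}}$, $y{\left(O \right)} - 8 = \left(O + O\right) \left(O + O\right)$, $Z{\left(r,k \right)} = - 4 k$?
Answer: $9875 i \sqrt{15} \approx 38246.0 i$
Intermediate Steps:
$y{\left(O \right)} = 8 + 4 O^{2}$ ($y{\left(O \right)} = 8 + \left(O + O\right) \left(O + O\right) = 8 + 2 O 2 O = 8 + 4 O^{2}$)
$L{\left(d \right)} = \sqrt{3} \sqrt{- d}$ ($L{\left(d \right)} = \sqrt{d - 4 d} = \sqrt{- 3 d} = \sqrt{3} \sqrt{- d}$)
$E{\left(a \right)} = 25 a$ ($E{\left(a \right)} = - 5 a \left(-5\right) = 25 a$)
$\left(-13 + y{\left(10 \right)}\right) E{\left(L{\left(5 \right)} \right)} = \left(-13 + \left(8 + 4 \cdot 10^{2}\right)\right) 25 \sqrt{3} \sqrt{\left(-1\right) 5} = \left(-13 + \left(8 + 4 \cdot 100\right)\right) 25 \sqrt{3} \sqrt{-5} = \left(-13 + \left(8 + 400\right)\right) 25 \sqrt{3} i \sqrt{5} = \left(-13 + 408\right) 25 i \sqrt{15} = 395 \cdot 25 i \sqrt{15} = 9875 i \sqrt{15}$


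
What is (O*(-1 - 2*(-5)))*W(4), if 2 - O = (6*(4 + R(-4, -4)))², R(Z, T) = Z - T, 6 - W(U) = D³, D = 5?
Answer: 614754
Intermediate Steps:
W(U) = -119 (W(U) = 6 - 1*5³ = 6 - 1*125 = 6 - 125 = -119)
O = -574 (O = 2 - (6*(4 + (-4 - 1*(-4))))² = 2 - (6*(4 + (-4 + 4)))² = 2 - (6*(4 + 0))² = 2 - (6*4)² = 2 - 1*24² = 2 - 1*576 = 2 - 576 = -574)
(O*(-1 - 2*(-5)))*W(4) = -574*(-1 - 2*(-5))*(-119) = -574*(-1 + 10)*(-119) = -574*9*(-119) = -5166*(-119) = 614754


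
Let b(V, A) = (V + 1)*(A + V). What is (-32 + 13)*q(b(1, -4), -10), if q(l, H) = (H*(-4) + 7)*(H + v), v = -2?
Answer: 10716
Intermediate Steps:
b(V, A) = (1 + V)*(A + V)
q(l, H) = (-2 + H)*(7 - 4*H) (q(l, H) = (H*(-4) + 7)*(H - 2) = (-4*H + 7)*(-2 + H) = (7 - 4*H)*(-2 + H) = (-2 + H)*(7 - 4*H))
(-32 + 13)*q(b(1, -4), -10) = (-32 + 13)*(-14 - 4*(-10)**2 + 15*(-10)) = -19*(-14 - 4*100 - 150) = -19*(-14 - 400 - 150) = -19*(-564) = 10716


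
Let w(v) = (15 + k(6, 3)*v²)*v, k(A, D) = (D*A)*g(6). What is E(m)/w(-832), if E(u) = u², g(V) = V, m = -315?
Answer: -33075/20733497408 ≈ -1.5952e-6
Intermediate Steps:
k(A, D) = 6*A*D (k(A, D) = (D*A)*6 = (A*D)*6 = 6*A*D)
w(v) = v*(15 + 108*v²) (w(v) = (15 + (6*6*3)*v²)*v = (15 + 108*v²)*v = v*(15 + 108*v²))
E(m)/w(-832) = (-315)²/(15*(-832) + 108*(-832)³) = 99225/(-12480 + 108*(-575930368)) = 99225/(-12480 - 62200479744) = 99225/(-62200492224) = 99225*(-1/62200492224) = -33075/20733497408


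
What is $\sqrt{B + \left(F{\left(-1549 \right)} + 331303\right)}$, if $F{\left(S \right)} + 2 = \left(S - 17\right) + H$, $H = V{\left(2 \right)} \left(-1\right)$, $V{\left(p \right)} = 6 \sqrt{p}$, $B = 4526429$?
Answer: $\sqrt{4856164 - 6 \sqrt{2}} \approx 2203.7$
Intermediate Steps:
$H = - 6 \sqrt{2}$ ($H = 6 \sqrt{2} \left(-1\right) = - 6 \sqrt{2} \approx -8.4853$)
$F{\left(S \right)} = -19 + S - 6 \sqrt{2}$ ($F{\left(S \right)} = -2 - \left(17 - S + 6 \sqrt{2}\right) = -19 + S - 6 \sqrt{2}$)
$\sqrt{B + \left(F{\left(-1549 \right)} + 331303\right)} = \sqrt{4526429 + \left(\left(-19 - 1549 - 6 \sqrt{2}\right) + 331303\right)} = \sqrt{4526429 + \left(\left(-1568 - 6 \sqrt{2}\right) + 331303\right)} = \sqrt{4526429 + \left(329735 - 6 \sqrt{2}\right)} = \sqrt{4856164 - 6 \sqrt{2}}$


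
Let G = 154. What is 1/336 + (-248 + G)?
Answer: -31583/336 ≈ -93.997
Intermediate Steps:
1/336 + (-248 + G) = 1/336 + (-248 + 154) = 1/336 - 94 = -31583/336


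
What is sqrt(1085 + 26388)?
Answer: sqrt(27473) ≈ 165.75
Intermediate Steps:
sqrt(1085 + 26388) = sqrt(27473)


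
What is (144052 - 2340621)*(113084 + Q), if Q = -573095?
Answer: 1010445902259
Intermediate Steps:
(144052 - 2340621)*(113084 + Q) = (144052 - 2340621)*(113084 - 573095) = -2196569*(-460011) = 1010445902259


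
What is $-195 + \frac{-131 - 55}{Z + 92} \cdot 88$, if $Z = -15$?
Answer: $- \frac{2853}{7} \approx -407.57$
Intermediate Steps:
$-195 + \frac{-131 - 55}{Z + 92} \cdot 88 = -195 + \frac{-131 - 55}{-15 + 92} \cdot 88 = -195 + - \frac{186}{77} \cdot 88 = -195 + \left(-186\right) \frac{1}{77} \cdot 88 = -195 - \frac{1488}{7} = - \frac{2853}{7}$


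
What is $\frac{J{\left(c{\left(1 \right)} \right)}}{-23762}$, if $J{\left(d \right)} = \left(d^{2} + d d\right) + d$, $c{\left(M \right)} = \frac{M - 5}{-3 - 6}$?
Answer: $- \frac{34}{962361} \approx -3.533 \cdot 10^{-5}$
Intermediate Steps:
$c{\left(M \right)} = \frac{5}{9} - \frac{M}{9}$ ($c{\left(M \right)} = \frac{-5 + M}{-9} = \left(-5 + M\right) \left(- \frac{1}{9}\right) = \frac{5}{9} - \frac{M}{9}$)
$J{\left(d \right)} = d + 2 d^{2}$ ($J{\left(d \right)} = \left(d^{2} + d^{2}\right) + d = 2 d^{2} + d = d + 2 d^{2}$)
$\frac{J{\left(c{\left(1 \right)} \right)}}{-23762} = \frac{\left(\frac{5}{9} - \frac{1}{9}\right) \left(1 + 2 \left(\frac{5}{9} - \frac{1}{9}\right)\right)}{-23762} = \left(\frac{5}{9} - \frac{1}{9}\right) \left(1 + 2 \left(\frac{5}{9} - \frac{1}{9}\right)\right) \left(- \frac{1}{23762}\right) = \frac{4 \left(1 + 2 \cdot \frac{4}{9}\right)}{9} \left(- \frac{1}{23762}\right) = \frac{4 \left(1 + \frac{8}{9}\right)}{9} \left(- \frac{1}{23762}\right) = \frac{4}{9} \cdot \frac{17}{9} \left(- \frac{1}{23762}\right) = \frac{68}{81} \left(- \frac{1}{23762}\right) = - \frac{34}{962361}$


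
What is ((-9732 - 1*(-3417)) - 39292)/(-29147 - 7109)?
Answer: 45607/36256 ≈ 1.2579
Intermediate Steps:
((-9732 - 1*(-3417)) - 39292)/(-29147 - 7109) = ((-9732 + 3417) - 39292)/(-36256) = (-6315 - 39292)*(-1/36256) = -45607*(-1/36256) = 45607/36256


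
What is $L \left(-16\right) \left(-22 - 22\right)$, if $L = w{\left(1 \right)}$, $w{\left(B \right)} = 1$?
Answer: $704$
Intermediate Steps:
$L = 1$
$L \left(-16\right) \left(-22 - 22\right) = 1 \left(-16\right) \left(-22 - 22\right) = \left(-16\right) \left(-44\right) = 704$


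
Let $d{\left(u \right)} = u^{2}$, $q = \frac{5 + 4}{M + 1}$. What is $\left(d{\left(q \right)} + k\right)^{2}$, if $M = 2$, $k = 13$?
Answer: $484$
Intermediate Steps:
$q = 3$ ($q = \frac{5 + 4}{2 + 1} = \frac{9}{3} = 9 \cdot \frac{1}{3} = 3$)
$\left(d{\left(q \right)} + k\right)^{2} = \left(3^{2} + 13\right)^{2} = \left(9 + 13\right)^{2} = 22^{2} = 484$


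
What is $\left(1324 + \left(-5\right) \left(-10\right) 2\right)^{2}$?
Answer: $2027776$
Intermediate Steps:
$\left(1324 + \left(-5\right) \left(-10\right) 2\right)^{2} = \left(1324 + 50 \cdot 2\right)^{2} = \left(1324 + 100\right)^{2} = 1424^{2} = 2027776$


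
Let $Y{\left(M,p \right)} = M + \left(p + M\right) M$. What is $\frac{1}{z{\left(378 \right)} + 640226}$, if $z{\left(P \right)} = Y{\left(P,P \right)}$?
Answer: $\frac{1}{926372} \approx 1.0795 \cdot 10^{-6}$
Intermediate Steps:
$Y{\left(M,p \right)} = M + M \left(M + p\right)$ ($Y{\left(M,p \right)} = M + \left(M + p\right) M = M + M \left(M + p\right)$)
$z{\left(P \right)} = P \left(1 + 2 P\right)$ ($z{\left(P \right)} = P \left(1 + P + P\right) = P \left(1 + 2 P\right)$)
$\frac{1}{z{\left(378 \right)} + 640226} = \frac{1}{378 \left(1 + 2 \cdot 378\right) + 640226} = \frac{1}{378 \left(1 + 756\right) + 640226} = \frac{1}{378 \cdot 757 + 640226} = \frac{1}{286146 + 640226} = \frac{1}{926372}$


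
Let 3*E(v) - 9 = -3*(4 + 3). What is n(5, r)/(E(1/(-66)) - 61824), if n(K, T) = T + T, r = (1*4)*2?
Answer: -4/15457 ≈ -0.00025878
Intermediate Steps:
r = 8 (r = 4*2 = 8)
E(v) = -4 (E(v) = 3 + (-3*(4 + 3))/3 = 3 + (-3*7)/3 = 3 + (1/3)*(-21) = 3 - 7 = -4)
n(K, T) = 2*T
n(5, r)/(E(1/(-66)) - 61824) = (2*8)/(-4 - 61824) = 16/(-61828) = -1/61828*16 = -4/15457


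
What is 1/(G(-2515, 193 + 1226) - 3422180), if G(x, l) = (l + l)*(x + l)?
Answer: -1/6532628 ≈ -1.5308e-7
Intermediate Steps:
G(x, l) = 2*l*(l + x) (G(x, l) = (2*l)*(l + x) = 2*l*(l + x))
1/(G(-2515, 193 + 1226) - 3422180) = 1/(2*(193 + 1226)*((193 + 1226) - 2515) - 3422180) = 1/(2*1419*(1419 - 2515) - 3422180) = 1/(2*1419*(-1096) - 3422180) = 1/(-3110448 - 3422180) = 1/(-6532628) = -1/6532628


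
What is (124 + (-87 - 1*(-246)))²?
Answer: 80089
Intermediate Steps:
(124 + (-87 - 1*(-246)))² = (124 + (-87 + 246))² = (124 + 159)² = 283² = 80089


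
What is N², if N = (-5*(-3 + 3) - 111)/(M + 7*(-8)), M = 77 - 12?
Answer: 1369/9 ≈ 152.11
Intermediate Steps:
M = 65
N = -37/3 (N = (-5*(-3 + 3) - 111)/(65 + 7*(-8)) = (-5*0 - 111)/(65 - 56) = (0 - 111)/9 = -111*⅑ = -37/3 ≈ -12.333)
N² = (-37/3)² = 1369/9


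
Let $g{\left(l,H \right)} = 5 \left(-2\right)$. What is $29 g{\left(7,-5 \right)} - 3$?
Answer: $-293$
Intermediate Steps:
$g{\left(l,H \right)} = -10$
$29 g{\left(7,-5 \right)} - 3 = 29 \left(-10\right) - 3 = -290 - 3 = -293$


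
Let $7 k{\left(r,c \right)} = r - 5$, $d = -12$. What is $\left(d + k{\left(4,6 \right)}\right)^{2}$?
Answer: $\frac{7225}{49} \approx 147.45$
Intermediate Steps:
$k{\left(r,c \right)} = - \frac{5}{7} + \frac{r}{7}$ ($k{\left(r,c \right)} = \frac{r - 5}{7} = \frac{-5 + r}{7} = - \frac{5}{7} + \frac{r}{7}$)
$\left(d + k{\left(4,6 \right)}\right)^{2} = \left(-12 + \left(- \frac{5}{7} + \frac{1}{7} \cdot 4\right)\right)^{2} = \left(-12 + \left(- \frac{5}{7} + \frac{4}{7}\right)\right)^{2} = \left(-12 - \frac{1}{7}\right)^{2} = \left(- \frac{85}{7}\right)^{2} = \frac{7225}{49}$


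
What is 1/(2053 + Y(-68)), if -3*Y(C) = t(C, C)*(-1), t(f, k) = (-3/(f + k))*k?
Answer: 2/4105 ≈ 0.00048721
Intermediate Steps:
t(f, k) = -3*k/(f + k)
Y(C) = -1/2 (Y(C) = -(-3*C/(C + C))*(-1)/3 = -(-3*C/(2*C))*(-1)/3 = -(-3*C*1/(2*C))*(-1)/3 = -(-1)*(-1)/2 = -1/3*3/2 = -1/2)
1/(2053 + Y(-68)) = 1/(2053 - 1/2) = 1/(4105/2) = 2/4105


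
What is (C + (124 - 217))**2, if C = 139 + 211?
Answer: 66049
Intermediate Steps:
C = 350
(C + (124 - 217))**2 = (350 + (124 - 217))**2 = (350 - 93)**2 = 257**2 = 66049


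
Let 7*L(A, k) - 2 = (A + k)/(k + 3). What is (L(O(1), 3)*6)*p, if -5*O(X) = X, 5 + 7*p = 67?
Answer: 4588/245 ≈ 18.727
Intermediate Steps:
p = 62/7 (p = -5/7 + (1/7)*67 = -5/7 + 67/7 = 62/7 ≈ 8.8571)
O(X) = -X/5
L(A, k) = 2/7 + (A + k)/(7*(3 + k)) (L(A, k) = 2/7 + ((A + k)/(k + 3))/7 = 2/7 + ((A + k)/(3 + k))/7 = 2/7 + (A + k)/(7*(3 + k)))
(L(O(1), 3)*6)*p = (((6 - 1/5*1 + 3*3)/(7*(3 + 3)))*6)*(62/7) = (((1/7)*(6 - 1/5 + 9)/6)*6)*(62/7) = (((1/7)*(1/6)*(74/5))*6)*(62/7) = ((37/105)*6)*(62/7) = (74/35)*(62/7) = 4588/245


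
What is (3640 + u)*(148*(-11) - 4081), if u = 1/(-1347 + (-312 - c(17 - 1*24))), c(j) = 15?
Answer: -11595662177/558 ≈ -2.0781e+7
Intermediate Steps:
u = -1/1674 (u = 1/(-1347 + (-312 - 1*15)) = 1/(-1347 + (-312 - 15)) = 1/(-1347 - 327) = 1/(-1674) = -1/1674 ≈ -0.00059737)
(3640 + u)*(148*(-11) - 4081) = (3640 - 1/1674)*(148*(-11) - 4081) = 6093359*(-1628 - 4081)/1674 = (6093359/1674)*(-5709) = -11595662177/558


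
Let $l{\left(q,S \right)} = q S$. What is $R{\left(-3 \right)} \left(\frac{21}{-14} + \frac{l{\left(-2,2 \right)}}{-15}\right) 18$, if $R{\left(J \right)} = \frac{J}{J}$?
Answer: $- \frac{111}{5} \approx -22.2$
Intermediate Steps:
$l{\left(q,S \right)} = S q$
$R{\left(J \right)} = 1$
$R{\left(-3 \right)} \left(\frac{21}{-14} + \frac{l{\left(-2,2 \right)}}{-15}\right) 18 = 1 \left(\frac{21}{-14} + \frac{2 \left(-2\right)}{-15}\right) 18 = 1 \left(21 \left(- \frac{1}{14}\right) - - \frac{4}{15}\right) 18 = 1 \left(- \frac{3}{2} + \frac{4}{15}\right) 18 = 1 \left(- \frac{37}{30}\right) 18 = \left(- \frac{37}{30}\right) 18 = - \frac{111}{5}$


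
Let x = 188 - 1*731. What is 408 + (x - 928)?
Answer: -1063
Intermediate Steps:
x = -543 (x = 188 - 731 = -543)
408 + (x - 928) = 408 + (-543 - 928) = 408 - 1471 = -1063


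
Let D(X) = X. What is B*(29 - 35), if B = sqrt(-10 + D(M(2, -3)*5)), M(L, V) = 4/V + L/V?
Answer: -12*I*sqrt(5) ≈ -26.833*I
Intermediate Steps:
B = 2*I*sqrt(5) (B = sqrt(-10 + ((4 + 2)/(-3))*5) = sqrt(-10 - 1/3*6*5) = sqrt(-10 - 2*5) = sqrt(-10 - 10) = sqrt(-20) = 2*I*sqrt(5) ≈ 4.4721*I)
B*(29 - 35) = (2*I*sqrt(5))*(29 - 35) = (2*I*sqrt(5))*(-6) = -12*I*sqrt(5)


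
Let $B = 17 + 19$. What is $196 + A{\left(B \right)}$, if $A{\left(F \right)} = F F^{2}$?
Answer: $46852$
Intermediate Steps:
$B = 36$
$A{\left(F \right)} = F^{3}$
$196 + A{\left(B \right)} = 196 + 36^{3} = 196 + 46656 = 46852$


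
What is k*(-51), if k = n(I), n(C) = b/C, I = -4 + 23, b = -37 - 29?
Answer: 3366/19 ≈ 177.16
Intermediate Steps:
b = -66
I = 19
n(C) = -66/C
k = -66/19 ≈ -3.4737
k*(-51) = -66/19*(-51) = 3366/19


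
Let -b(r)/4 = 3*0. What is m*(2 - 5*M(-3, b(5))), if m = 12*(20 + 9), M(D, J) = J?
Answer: 696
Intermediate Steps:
b(r) = 0 (b(r) = -12*0 = -4*0 = 0)
m = 348 (m = 12*29 = 348)
m*(2 - 5*M(-3, b(5))) = 348*(2 - 5*0) = 348*(2 + 0) = 348*2 = 696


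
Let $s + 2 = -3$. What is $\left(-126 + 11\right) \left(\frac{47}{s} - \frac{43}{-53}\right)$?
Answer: $\frac{52348}{53} \approx 987.7$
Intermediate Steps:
$s = -5$ ($s = -2 - 3 = -5$)
$\left(-126 + 11\right) \left(\frac{47}{s} - \frac{43}{-53}\right) = \left(-126 + 11\right) \left(\frac{47}{-5} - \frac{43}{-53}\right) = - 115 \left(47 \left(- \frac{1}{5}\right) - - \frac{43}{53}\right) = - 115 \left(- \frac{47}{5} + \frac{43}{53}\right) = \left(-115\right) \left(- \frac{2276}{265}\right) = \frac{52348}{53}$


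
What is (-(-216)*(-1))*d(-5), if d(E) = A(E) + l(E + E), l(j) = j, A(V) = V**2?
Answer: -3240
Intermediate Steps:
d(E) = E**2 + 2*E (d(E) = E**2 + (E + E) = E**2 + 2*E)
(-(-216)*(-1))*d(-5) = (-(-216)*(-1))*(-5*(2 - 5)) = (-24*9)*(-5*(-3)) = -216*15 = -3240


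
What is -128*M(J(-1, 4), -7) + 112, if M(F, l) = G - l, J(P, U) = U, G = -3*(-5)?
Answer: -2704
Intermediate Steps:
G = 15
M(F, l) = 15 - l
-128*M(J(-1, 4), -7) + 112 = -128*(15 - 1*(-7)) + 112 = -128*(15 + 7) + 112 = -128*22 + 112 = -2816 + 112 = -2704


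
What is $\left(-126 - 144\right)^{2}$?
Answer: $72900$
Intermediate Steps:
$\left(-126 - 144\right)^{2} = \left(-270\right)^{2} = 72900$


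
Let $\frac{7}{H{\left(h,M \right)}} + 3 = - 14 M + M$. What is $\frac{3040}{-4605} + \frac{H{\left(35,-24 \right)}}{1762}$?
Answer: $- \frac{110341339}{167148606} \approx -0.66014$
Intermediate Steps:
$H{\left(h,M \right)} = \frac{7}{-3 - 13 M}$ ($H{\left(h,M \right)} = \frac{7}{-3 + \left(- 14 M + M\right)} = \frac{7}{-3 - 13 M}$)
$\frac{3040}{-4605} + \frac{H{\left(35,-24 \right)}}{1762} = \frac{3040}{-4605} + \frac{\left(-7\right) \frac{1}{3 + 13 \left(-24\right)}}{1762} = 3040 \left(- \frac{1}{4605}\right) + - \frac{7}{3 - 312} \cdot \frac{1}{1762} = - \frac{608}{921} + - \frac{7}{-309} \cdot \frac{1}{1762} = - \frac{608}{921} + \left(-7\right) \left(- \frac{1}{309}\right) \frac{1}{1762} = - \frac{608}{921} + \frac{7}{309} \cdot \frac{1}{1762} = - \frac{608}{921} + \frac{7}{544458} = - \frac{110341339}{167148606}$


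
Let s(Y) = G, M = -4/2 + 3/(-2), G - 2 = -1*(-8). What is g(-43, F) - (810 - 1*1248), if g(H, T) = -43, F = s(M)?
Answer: 395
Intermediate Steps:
G = 10 (G = 2 - 1*(-8) = 2 + 8 = 10)
M = -7/2 (M = -4*1/2 + 3*(-1/2) = -2 - 3/2 = -7/2 ≈ -3.5000)
s(Y) = 10
F = 10
g(-43, F) - (810 - 1*1248) = -43 - (810 - 1*1248) = -43 - (810 - 1248) = -43 - 1*(-438) = -43 + 438 = 395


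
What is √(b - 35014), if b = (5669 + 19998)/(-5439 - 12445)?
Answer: I*√2799811928253/8942 ≈ 187.12*I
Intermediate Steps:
b = -25667/17884 (b = 25667/(-17884) = 25667*(-1/17884) = -25667/17884 ≈ -1.4352)
√(b - 35014) = √(-25667/17884 - 35014) = √(-626216043/17884) = I*√2799811928253/8942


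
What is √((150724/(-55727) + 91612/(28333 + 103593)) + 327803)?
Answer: √90395394961776801147697/525131443 ≈ 572.54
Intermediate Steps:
√((150724/(-55727) + 91612/(28333 + 103593)) + 327803) = √((150724*(-1/55727) + 91612/131926) + 327803) = √((-21532/7961 + 91612*(1/131926)) + 327803) = √((-21532/7961 + 45806/65963) + 327803) = √(-1055653750/525131443 + 327803) = √(172138606755979/525131443) = √90395394961776801147697/525131443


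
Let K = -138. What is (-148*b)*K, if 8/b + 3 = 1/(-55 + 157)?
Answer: -16665984/305 ≈ -54643.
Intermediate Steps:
b = -816/305 (b = 8/(-3 + 1/(-55 + 157)) = 8/(-3 + 1/102) = 8/(-305/102) = 8*(-102/305) = -816/305 ≈ -2.6754)
(-148*b)*K = -148*(-816/305)*(-138) = (120768/305)*(-138) = -16665984/305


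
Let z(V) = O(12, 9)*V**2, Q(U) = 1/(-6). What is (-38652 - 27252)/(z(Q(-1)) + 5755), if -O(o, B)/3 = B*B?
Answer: -263616/22993 ≈ -11.465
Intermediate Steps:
O(o, B) = -3*B**2 (O(o, B) = -3*B*B = -3*B**2)
Q(U) = -1/6
z(V) = -243*V**2 (z(V) = (-3*9**2)*V**2 = (-3*81)*V**2 = -243*V**2)
(-38652 - 27252)/(z(Q(-1)) + 5755) = (-38652 - 27252)/(-243*(-1/6)**2 + 5755) = -65904/(-243*1/36 + 5755) = -65904/(-27/4 + 5755) = -65904/22993/4 = -65904*4/22993 = -263616/22993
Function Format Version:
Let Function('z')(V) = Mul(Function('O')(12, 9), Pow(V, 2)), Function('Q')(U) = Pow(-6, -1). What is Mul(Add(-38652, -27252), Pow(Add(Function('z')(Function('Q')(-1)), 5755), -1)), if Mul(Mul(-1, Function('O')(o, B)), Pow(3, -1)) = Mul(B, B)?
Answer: Rational(-263616, 22993) ≈ -11.465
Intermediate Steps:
Function('O')(o, B) = Mul(-3, Pow(B, 2)) (Function('O')(o, B) = Mul(-3, Mul(B, B)) = Mul(-3, Pow(B, 2)))
Function('Q')(U) = Rational(-1, 6)
Function('z')(V) = Mul(-243, Pow(V, 2)) (Function('z')(V) = Mul(Mul(-3, Pow(9, 2)), Pow(V, 2)) = Mul(Mul(-3, 81), Pow(V, 2)) = Mul(-243, Pow(V, 2)))
Mul(Add(-38652, -27252), Pow(Add(Function('z')(Function('Q')(-1)), 5755), -1)) = Mul(Add(-38652, -27252), Pow(Add(Mul(-243, Pow(Rational(-1, 6), 2)), 5755), -1)) = Mul(-65904, Pow(Add(Mul(-243, Rational(1, 36)), 5755), -1)) = Mul(-65904, Pow(Add(Rational(-27, 4), 5755), -1)) = Mul(-65904, Pow(Rational(22993, 4), -1)) = Mul(-65904, Rational(4, 22993)) = Rational(-263616, 22993)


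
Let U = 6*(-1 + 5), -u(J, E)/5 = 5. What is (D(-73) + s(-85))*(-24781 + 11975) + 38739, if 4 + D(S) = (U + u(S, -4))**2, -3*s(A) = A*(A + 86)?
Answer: -857039/3 ≈ -2.8568e+5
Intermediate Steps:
u(J, E) = -25 (u(J, E) = -5*5 = -25)
U = 24 (U = 6*4 = 24)
s(A) = -A*(86 + A)/3 (s(A) = -A*(A + 86)/3 = -A*(86 + A)/3)
D(S) = -3 (D(S) = -4 + (24 - 25)**2 = -4 + (-1)**2 = -4 + 1 = -3)
(D(-73) + s(-85))*(-24781 + 11975) + 38739 = (-3 - 1/3*(-85)*(86 - 85))*(-24781 + 11975) + 38739 = (-3 - 1/3*(-85)*1)*(-12806) + 38739 = (-3 + 85/3)*(-12806) + 38739 = (76/3)*(-12806) + 38739 = -973256/3 + 38739 = -857039/3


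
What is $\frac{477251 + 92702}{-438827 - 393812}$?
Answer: $- \frac{569953}{832639} \approx -0.68451$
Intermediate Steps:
$\frac{477251 + 92702}{-438827 - 393812} = \frac{569953}{-832639} = 569953 \left(- \frac{1}{832639}\right) = - \frac{569953}{832639}$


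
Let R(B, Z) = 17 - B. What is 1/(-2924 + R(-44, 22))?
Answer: -1/2863 ≈ -0.00034928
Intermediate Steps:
1/(-2924 + R(-44, 22)) = 1/(-2924 + (17 - 1*(-44))) = 1/(-2924 + (17 + 44)) = 1/(-2924 + 61) = 1/(-2863) = -1/2863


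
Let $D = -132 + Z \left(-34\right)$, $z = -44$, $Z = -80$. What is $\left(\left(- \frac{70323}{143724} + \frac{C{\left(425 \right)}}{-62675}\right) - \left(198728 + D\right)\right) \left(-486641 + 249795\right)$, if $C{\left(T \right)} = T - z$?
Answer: $\frac{71584303994928213121}{1501316950} \approx 4.7681 \cdot 10^{10}$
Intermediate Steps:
$C{\left(T \right)} = 44 + T$ ($C{\left(T \right)} = T - -44 = T + 44 = 44 + T$)
$D = 2588$ ($D = -132 - -2720 = -132 + 2720 = 2588$)
$\left(\left(- \frac{70323}{143724} + \frac{C{\left(425 \right)}}{-62675}\right) - \left(198728 + D\right)\right) \left(-486641 + 249795\right) = \left(\left(- \frac{70323}{143724} + \frac{44 + 425}{-62675}\right) - 201316\right) \left(-486641 + 249795\right) = \left(\left(\left(-70323\right) \frac{1}{143724} + 469 \left(- \frac{1}{62675}\right)\right) - 201316\right) \left(-236846\right) = \left(\left(- \frac{23441}{47908} - \frac{469}{62675}\right) - 201316\right) \left(-236846\right) = \left(- \frac{1491633527}{3002633900} - 201316\right) \left(-236846\right) = \left(- \frac{604479737845927}{3002633900}\right) \left(-236846\right) = \frac{71584303994928213121}{1501316950}$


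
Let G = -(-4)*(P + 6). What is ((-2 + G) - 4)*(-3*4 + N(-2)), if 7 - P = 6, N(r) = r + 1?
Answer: -286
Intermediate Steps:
N(r) = 1 + r
P = 1 (P = 7 - 1*6 = 7 - 6 = 1)
G = 28 (G = -(-4)*(1 + 6) = -(-4)*7 = -1*(-28) = 28)
((-2 + G) - 4)*(-3*4 + N(-2)) = ((-2 + 28) - 4)*(-3*4 + (1 - 2)) = (26 - 4)*(-12 - 1) = 22*(-13) = -286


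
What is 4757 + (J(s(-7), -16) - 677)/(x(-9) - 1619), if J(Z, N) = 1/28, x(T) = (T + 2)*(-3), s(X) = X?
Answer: 12521539/2632 ≈ 4757.4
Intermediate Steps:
x(T) = -6 - 3*T (x(T) = (2 + T)*(-3) = -6 - 3*T)
J(Z, N) = 1/28
4757 + (J(s(-7), -16) - 677)/(x(-9) - 1619) = 4757 + (1/28 - 677)/((-6 - 3*(-9)) - 1619) = 4757 - 18955/(28*((-6 + 27) - 1619)) = 4757 - 18955/(28*(21 - 1619)) = 4757 - 18955/28/(-1598) = 4757 - 18955/28*(-1/1598) = 4757 + 1115/2632 = 12521539/2632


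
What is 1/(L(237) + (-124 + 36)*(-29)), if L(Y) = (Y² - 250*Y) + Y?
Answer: -1/292 ≈ -0.0034247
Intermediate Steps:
L(Y) = Y² - 249*Y
1/(L(237) + (-124 + 36)*(-29)) = 1/(237*(-249 + 237) + (-124 + 36)*(-29)) = 1/(237*(-12) - 88*(-29)) = 1/(-2844 + 2552) = 1/(-292) = -1/292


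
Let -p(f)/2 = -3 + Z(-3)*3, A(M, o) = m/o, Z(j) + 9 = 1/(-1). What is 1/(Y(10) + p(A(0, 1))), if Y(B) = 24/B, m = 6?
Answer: 5/342 ≈ 0.014620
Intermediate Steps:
Z(j) = -10 (Z(j) = -9 + 1/(-1) = -9 - 1 = -10)
A(M, o) = 6/o
p(f) = 66 (p(f) = -2*(-3 - 10*3) = -2*(-3 - 30) = -2*(-33) = 66)
1/(Y(10) + p(A(0, 1))) = 1/(24/10 + 66) = 1/(24*(1/10) + 66) = 1/(12/5 + 66) = 1/(342/5) = 5/342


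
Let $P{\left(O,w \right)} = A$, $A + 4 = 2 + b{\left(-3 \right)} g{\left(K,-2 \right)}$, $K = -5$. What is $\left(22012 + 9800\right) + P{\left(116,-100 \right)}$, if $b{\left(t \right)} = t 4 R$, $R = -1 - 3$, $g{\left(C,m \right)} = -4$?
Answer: $31618$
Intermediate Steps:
$R = -4$ ($R = -1 - 3 = -4$)
$b{\left(t \right)} = - 16 t$ ($b{\left(t \right)} = t 4 \left(-4\right) = 4 t \left(-4\right) = - 16 t$)
$A = -194$ ($A = -4 + \left(2 + \left(-16\right) \left(-3\right) \left(-4\right)\right) = -4 + \left(2 + 48 \left(-4\right)\right) = -4 + \left(2 - 192\right) = -4 - 190 = -194$)
$P{\left(O,w \right)} = -194$
$\left(22012 + 9800\right) + P{\left(116,-100 \right)} = \left(22012 + 9800\right) - 194 = 31812 - 194 = 31618$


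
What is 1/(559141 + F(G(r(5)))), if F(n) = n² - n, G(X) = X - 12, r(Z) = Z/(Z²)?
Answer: 25/13982301 ≈ 1.7880e-6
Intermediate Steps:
r(Z) = 1/Z (r(Z) = Z/Z² = 1/Z)
G(X) = -12 + X
1/(559141 + F(G(r(5)))) = 1/(559141 + (-12 + 1/5)*(-1 + (-12 + 1/5))) = 1/(559141 + (-12 + ⅕)*(-1 + (-12 + ⅕))) = 1/(559141 - 59*(-1 - 59/5)/5) = 1/(559141 - 59/5*(-64/5)) = 1/(559141 + 3776/25) = 1/(13982301/25) = 25/13982301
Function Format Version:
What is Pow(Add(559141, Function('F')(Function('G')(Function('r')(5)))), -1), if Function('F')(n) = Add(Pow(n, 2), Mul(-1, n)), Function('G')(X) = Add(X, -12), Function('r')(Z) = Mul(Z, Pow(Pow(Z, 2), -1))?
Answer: Rational(25, 13982301) ≈ 1.7880e-6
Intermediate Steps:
Function('r')(Z) = Pow(Z, -1) (Function('r')(Z) = Mul(Z, Pow(Z, -2)) = Pow(Z, -1))
Function('G')(X) = Add(-12, X)
Pow(Add(559141, Function('F')(Function('G')(Function('r')(5)))), -1) = Pow(Add(559141, Mul(Add(-12, Pow(5, -1)), Add(-1, Add(-12, Pow(5, -1))))), -1) = Pow(Add(559141, Mul(Add(-12, Rational(1, 5)), Add(-1, Add(-12, Rational(1, 5))))), -1) = Pow(Add(559141, Mul(Rational(-59, 5), Add(-1, Rational(-59, 5)))), -1) = Pow(Add(559141, Mul(Rational(-59, 5), Rational(-64, 5))), -1) = Pow(Add(559141, Rational(3776, 25)), -1) = Pow(Rational(13982301, 25), -1) = Rational(25, 13982301)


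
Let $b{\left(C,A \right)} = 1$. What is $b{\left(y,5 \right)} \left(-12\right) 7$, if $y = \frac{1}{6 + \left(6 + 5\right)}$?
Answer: $-84$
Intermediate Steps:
$y = \frac{1}{17}$ ($y = \frac{1}{6 + 11} = \frac{1}{17} \approx 0.058824$)
$b{\left(y,5 \right)} \left(-12\right) 7 = 1 \left(-12\right) 7 = \left(-12\right) 7 = -84$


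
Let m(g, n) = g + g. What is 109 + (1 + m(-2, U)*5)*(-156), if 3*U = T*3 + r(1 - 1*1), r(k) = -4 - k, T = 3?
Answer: 3073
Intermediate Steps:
U = 5/3 (U = (3*3 + (-4 - (1 - 1*1)))/3 = (9 + (-4 - (1 - 1)))/3 = (9 + (-4 - 1*0))/3 = (9 + (-4 + 0))/3 = (9 - 4)/3 = (1/3)*5 = 5/3 ≈ 1.6667)
m(g, n) = 2*g
109 + (1 + m(-2, U)*5)*(-156) = 109 + (1 + (2*(-2))*5)*(-156) = 109 + (1 - 4*5)*(-156) = 109 + (1 - 20)*(-156) = 109 - 19*(-156) = 109 + 2964 = 3073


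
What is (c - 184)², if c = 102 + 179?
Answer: 9409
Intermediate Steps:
c = 281
(c - 184)² = (281 - 184)² = 97² = 9409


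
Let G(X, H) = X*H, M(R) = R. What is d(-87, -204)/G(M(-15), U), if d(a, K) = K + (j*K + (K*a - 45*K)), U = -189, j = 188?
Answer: -1292/315 ≈ -4.1016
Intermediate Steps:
d(a, K) = 144*K + K*a (d(a, K) = K + (188*K + (K*a - 45*K)) = K + (188*K + (-45*K + K*a)) = K + (143*K + K*a) = 144*K + K*a)
G(X, H) = H*X
d(-87, -204)/G(M(-15), U) = (-204*(144 - 87))/((-189*(-15))) = -204*57/2835 = -11628*1/2835 = -1292/315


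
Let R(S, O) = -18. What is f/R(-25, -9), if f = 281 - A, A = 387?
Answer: 53/9 ≈ 5.8889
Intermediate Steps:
f = -106 (f = 281 - 1*387 = 281 - 387 = -106)
f/R(-25, -9) = -106/(-18) = -106*(-1/18) = 53/9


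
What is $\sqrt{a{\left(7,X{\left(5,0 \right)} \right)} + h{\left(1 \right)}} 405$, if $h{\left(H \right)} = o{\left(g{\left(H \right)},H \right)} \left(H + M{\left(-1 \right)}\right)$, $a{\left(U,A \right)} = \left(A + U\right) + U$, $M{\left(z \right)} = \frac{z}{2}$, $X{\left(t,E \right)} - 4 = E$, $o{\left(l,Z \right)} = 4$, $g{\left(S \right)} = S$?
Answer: $810 \sqrt{5} \approx 1811.2$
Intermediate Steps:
$X{\left(t,E \right)} = 4 + E$
$M{\left(z \right)} = \frac{z}{2}$ ($M{\left(z \right)} = z \frac{1}{2} = \frac{z}{2}$)
$a{\left(U,A \right)} = A + 2 U$
$h{\left(H \right)} = -2 + 4 H$ ($h{\left(H \right)} = 4 \left(H + \frac{1}{2} \left(-1\right)\right) = 4 \left(H - \frac{1}{2}\right) = 4 \left(- \frac{1}{2} + H\right) = -2 + 4 H$)
$\sqrt{a{\left(7,X{\left(5,0 \right)} \right)} + h{\left(1 \right)}} 405 = \sqrt{\left(\left(4 + 0\right) + 2 \cdot 7\right) + \left(-2 + 4 \cdot 1\right)} 405 = \sqrt{\left(4 + 14\right) + \left(-2 + 4\right)} 405 = \sqrt{18 + 2} \cdot 405 = \sqrt{20} \cdot 405 = 2 \sqrt{5} \cdot 405 = 810 \sqrt{5}$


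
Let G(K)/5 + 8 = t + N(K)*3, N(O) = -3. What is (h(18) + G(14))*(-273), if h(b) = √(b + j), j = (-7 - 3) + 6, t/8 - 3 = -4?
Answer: 34125 - 273*√14 ≈ 33104.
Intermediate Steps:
t = -8 (t = 24 + 8*(-4) = 24 - 32 = -8)
G(K) = -125 (G(K) = -40 + 5*(-8 - 3*3) = -40 + 5*(-8 - 9) = -40 + 5*(-17) = -40 - 85 = -125)
j = -4 (j = -10 + 6 = -4)
h(b) = √(-4 + b) (h(b) = √(b - 4) = √(-4 + b))
(h(18) + G(14))*(-273) = (√(-4 + 18) - 125)*(-273) = (√14 - 125)*(-273) = (-125 + √14)*(-273) = 34125 - 273*√14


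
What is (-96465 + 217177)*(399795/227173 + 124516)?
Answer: 3414589163580856/227173 ≈ 1.5031e+10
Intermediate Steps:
(-96465 + 217177)*(399795/227173 + 124516) = 120712*(399795*(1/227173) + 124516) = 120712*(399795/227173 + 124516) = 120712*(28287073063/227173) = 3414589163580856/227173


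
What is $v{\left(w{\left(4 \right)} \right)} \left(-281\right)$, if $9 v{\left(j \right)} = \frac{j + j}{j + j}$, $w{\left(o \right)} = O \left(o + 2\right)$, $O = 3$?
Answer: $- \frac{281}{9} \approx -31.222$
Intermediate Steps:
$w{\left(o \right)} = 6 + 3 o$ ($w{\left(o \right)} = 3 \left(o + 2\right) = 3 \left(2 + o\right) = 6 + 3 o$)
$v{\left(j \right)} = \frac{1}{9}$ ($v{\left(j \right)} = \frac{\left(j + j\right) \frac{1}{j + j}}{9} = \frac{2 j \frac{1}{2 j}}{9} = \frac{1}{9} \cdot 1 = \frac{1}{9}$)
$v{\left(w{\left(4 \right)} \right)} \left(-281\right) = \frac{1}{9} \left(-281\right) = - \frac{281}{9}$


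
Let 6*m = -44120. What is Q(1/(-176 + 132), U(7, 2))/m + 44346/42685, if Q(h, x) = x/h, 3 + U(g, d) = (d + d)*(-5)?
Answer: 8486811/9416311 ≈ 0.90129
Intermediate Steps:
m = -22060/3 (m = (⅙)*(-44120) = -22060/3 ≈ -7353.3)
U(g, d) = -3 - 10*d (U(g, d) = -3 + (d + d)*(-5) = -3 + (2*d)*(-5) = -3 - 10*d)
Q(1/(-176 + 132), U(7, 2))/m + 44346/42685 = ((-3 - 10*2)/(1/(-176 + 132)))/(-22060/3) + 44346/42685 = ((-3 - 20)/(1/(-44)))*(-3/22060) + 44346*(1/42685) = -23/(-1/44)*(-3/22060) + 44346/42685 = -23*(-44)*(-3/22060) + 44346/42685 = 1012*(-3/22060) + 44346/42685 = -759/5515 + 44346/42685 = 8486811/9416311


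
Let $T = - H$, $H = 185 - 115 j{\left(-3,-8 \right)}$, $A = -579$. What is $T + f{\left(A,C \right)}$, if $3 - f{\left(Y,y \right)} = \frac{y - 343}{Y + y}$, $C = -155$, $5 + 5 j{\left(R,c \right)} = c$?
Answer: $- \frac{176776}{367} \approx -481.68$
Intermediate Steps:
$j{\left(R,c \right)} = -1 + \frac{c}{5}$
$H = 484$ ($H = 185 - 115 \left(-1 + \frac{1}{5} \left(-8\right)\right) = 185 - 115 \left(-1 - \frac{8}{5}\right) = 185 - -299 = 185 + 299 = 484$)
$T = -484$ ($T = \left(-1\right) 484 = -484$)
$f{\left(Y,y \right)} = 3 - \frac{-343 + y}{Y + y}$ ($f{\left(Y,y \right)} = 3 - \frac{y - 343}{Y + y} = 3 - \frac{-343 + y}{Y + y}$)
$T + f{\left(A,C \right)} = -484 + \frac{343 + 2 \left(-155\right) + 3 \left(-579\right)}{-579 - 155} = -484 + \frac{343 - 310 - 1737}{-734} = -484 - - \frac{852}{367} = -484 + \frac{852}{367} = - \frac{176776}{367}$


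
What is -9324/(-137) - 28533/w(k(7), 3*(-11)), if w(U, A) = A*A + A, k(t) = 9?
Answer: 1979041/48224 ≈ 41.039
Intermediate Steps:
w(U, A) = A + A² (w(U, A) = A² + A = A + A²)
-9324/(-137) - 28533/w(k(7), 3*(-11)) = -9324/(-137) - 28533*(-1/(33*(1 + 3*(-11)))) = -9324*(-1/137) - 28533*(-1/(33*(1 - 33))) = 9324/137 - 28533/((-33*(-32))) = 9324/137 - 28533/1056 = 9324/137 - 28533*1/1056 = 9324/137 - 9511/352 = 1979041/48224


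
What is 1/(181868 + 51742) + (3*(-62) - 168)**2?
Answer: 29275070761/233610 ≈ 1.2532e+5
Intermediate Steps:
1/(181868 + 51742) + (3*(-62) - 168)**2 = 1/233610 + (-186 - 168)**2 = 1/233610 + (-354)**2 = 1/233610 + 125316 = 29275070761/233610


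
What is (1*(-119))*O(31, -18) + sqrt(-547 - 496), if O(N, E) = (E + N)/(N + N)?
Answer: -1547/62 + I*sqrt(1043) ≈ -24.952 + 32.296*I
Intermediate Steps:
O(N, E) = (E + N)/(2*N) (O(N, E) = (E + N)/((2*N)) = (E + N)*(1/(2*N)) = (E + N)/(2*N))
(1*(-119))*O(31, -18) + sqrt(-547 - 496) = (1*(-119))*((1/2)*(-18 + 31)/31) + sqrt(-547 - 496) = -119*13/(2*31) + sqrt(-1043) = -119*13/62 + I*sqrt(1043) = -1547/62 + I*sqrt(1043)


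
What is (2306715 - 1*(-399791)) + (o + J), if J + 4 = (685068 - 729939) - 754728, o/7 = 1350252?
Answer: 11358667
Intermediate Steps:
o = 9451764 (o = 7*1350252 = 9451764)
J = -799603 (J = -4 + ((685068 - 729939) - 754728) = -4 + (-44871 - 754728) = -4 - 799599 = -799603)
(2306715 - 1*(-399791)) + (o + J) = (2306715 - 1*(-399791)) + (9451764 - 799603) = (2306715 + 399791) + 8652161 = 2706506 + 8652161 = 11358667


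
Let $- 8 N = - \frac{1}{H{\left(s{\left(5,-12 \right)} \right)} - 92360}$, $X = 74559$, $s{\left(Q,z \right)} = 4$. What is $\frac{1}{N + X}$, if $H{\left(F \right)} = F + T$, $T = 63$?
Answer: $\frac{738344}{55050190295} \approx 1.3412 \cdot 10^{-5}$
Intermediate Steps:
$H{\left(F \right)} = 63 + F$ ($H{\left(F \right)} = F + 63 = 63 + F$)
$N = - \frac{1}{738344}$ ($N = - \frac{\left(-1\right) \frac{1}{\left(63 + 4\right) - 92360}}{8} = - \frac{\left(-1\right) \frac{1}{67 - 92360}}{8} = - \frac{\left(-1\right) \frac{1}{-92293}}{8} = - \frac{\left(-1\right) \left(- \frac{1}{92293}\right)}{8} = \left(- \frac{1}{8}\right) \frac{1}{92293} = - \frac{1}{738344} \approx -1.3544 \cdot 10^{-6}$)
$\frac{1}{N + X} = \frac{1}{- \frac{1}{738344} + 74559} = \frac{1}{\frac{55050190295}{738344}} = \frac{738344}{55050190295}$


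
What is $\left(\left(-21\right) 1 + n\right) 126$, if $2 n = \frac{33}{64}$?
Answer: $- \frac{167265}{64} \approx -2613.5$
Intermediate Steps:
$n = \frac{33}{128}$ ($n = \frac{33 \cdot \frac{1}{64}}{2} = \frac{1}{2} \cdot \frac{33}{64} = \frac{33}{128} \approx 0.25781$)
$\left(\left(-21\right) 1 + n\right) 126 = \left(\left(-21\right) 1 + \frac{33}{128}\right) 126 = \left(-21 + \frac{33}{128}\right) 126 = \left(- \frac{2655}{128}\right) 126 = - \frac{167265}{64}$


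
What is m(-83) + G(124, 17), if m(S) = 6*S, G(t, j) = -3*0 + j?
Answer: -481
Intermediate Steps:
G(t, j) = j (G(t, j) = 0 + j = j)
m(-83) + G(124, 17) = 6*(-83) + 17 = -498 + 17 = -481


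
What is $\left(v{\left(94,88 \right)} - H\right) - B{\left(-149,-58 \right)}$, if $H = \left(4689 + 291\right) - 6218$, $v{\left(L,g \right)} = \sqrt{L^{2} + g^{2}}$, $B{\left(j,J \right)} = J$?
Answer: $1296 + 2 \sqrt{4145} \approx 1424.8$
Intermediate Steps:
$H = -1238$ ($H = 4980 - 6218 = -1238$)
$\left(v{\left(94,88 \right)} - H\right) - B{\left(-149,-58 \right)} = \left(\sqrt{94^{2} + 88^{2}} - -1238\right) - -58 = \left(\sqrt{8836 + 7744} + 1238\right) + 58 = \left(\sqrt{16580} + 1238\right) + 58 = \left(2 \sqrt{4145} + 1238\right) + 58 = \left(1238 + 2 \sqrt{4145}\right) + 58 = 1296 + 2 \sqrt{4145}$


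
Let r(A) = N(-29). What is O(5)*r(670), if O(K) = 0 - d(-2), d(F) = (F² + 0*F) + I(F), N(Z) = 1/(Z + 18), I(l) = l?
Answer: 2/11 ≈ 0.18182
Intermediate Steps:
N(Z) = 1/(18 + Z)
d(F) = F + F² (d(F) = (F² + 0*F) + F = (F² + 0) + F = F² + F = F + F²)
r(A) = -1/11 (r(A) = 1/(18 - 29) = 1/(-11) = -1/11)
O(K) = -2 (O(K) = 0 - (-2)*(1 - 2) = 0 - (-2)*(-1) = 0 - 1*2 = 0 - 2 = -2)
O(5)*r(670) = -2*(-1/11) = 2/11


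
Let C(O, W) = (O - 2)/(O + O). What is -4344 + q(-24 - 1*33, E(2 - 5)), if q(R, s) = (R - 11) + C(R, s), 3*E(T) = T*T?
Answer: -502909/114 ≈ -4411.5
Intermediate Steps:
E(T) = T**2/3 (E(T) = (T*T)/3 = T**2/3)
C(O, W) = (-2 + O)/(2*O) (C(O, W) = (-2 + O)/((2*O)) = (-2 + O)*(1/(2*O)) = (-2 + O)/(2*O))
q(R, s) = -11 + R + (-2 + R)/(2*R) (q(R, s) = (R - 11) + (-2 + R)/(2*R) = (-11 + R) + (-2 + R)/(2*R) = -11 + R + (-2 + R)/(2*R))
-4344 + q(-24 - 1*33, E(2 - 5)) = -4344 + (-21/2 + (-24 - 1*33) - 1/(-24 - 1*33)) = -4344 + (-21/2 + (-24 - 33) - 1/(-24 - 33)) = -4344 + (-21/2 - 57 - 1/(-57)) = -4344 + (-21/2 - 57 - 1*(-1/57)) = -4344 + (-21/2 - 57 + 1/57) = -4344 - 7693/114 = -502909/114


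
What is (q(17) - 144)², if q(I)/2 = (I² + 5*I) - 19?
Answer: 320356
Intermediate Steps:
q(I) = -38 + 2*I² + 10*I (q(I) = 2*((I² + 5*I) - 19) = 2*(-19 + I² + 5*I) = -38 + 2*I² + 10*I)
(q(17) - 144)² = ((-38 + 2*17² + 10*17) - 144)² = ((-38 + 2*289 + 170) - 144)² = ((-38 + 578 + 170) - 144)² = (710 - 144)² = 566² = 320356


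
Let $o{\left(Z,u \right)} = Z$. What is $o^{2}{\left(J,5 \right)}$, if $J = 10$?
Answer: $100$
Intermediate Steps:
$o^{2}{\left(J,5 \right)} = 10^{2} = 100$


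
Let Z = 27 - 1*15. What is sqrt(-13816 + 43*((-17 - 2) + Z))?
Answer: I*sqrt(14117) ≈ 118.81*I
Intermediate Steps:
Z = 12 (Z = 27 - 15 = 12)
sqrt(-13816 + 43*((-17 - 2) + Z)) = sqrt(-13816 + 43*((-17 - 2) + 12)) = sqrt(-13816 + 43*(-19 + 12)) = sqrt(-13816 + 43*(-7)) = sqrt(-13816 - 301) = sqrt(-14117) = I*sqrt(14117)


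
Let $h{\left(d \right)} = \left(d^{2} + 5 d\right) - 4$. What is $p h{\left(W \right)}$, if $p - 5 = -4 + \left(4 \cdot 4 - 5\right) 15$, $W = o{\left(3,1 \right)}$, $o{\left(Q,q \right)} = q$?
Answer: $332$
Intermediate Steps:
$W = 1$
$h{\left(d \right)} = -4 + d^{2} + 5 d$
$p = 166$ ($p = 5 - \left(4 - \left(4 \cdot 4 - 5\right) 15\right) = 5 - \left(4 - \left(16 - 5\right) 15\right) = 5 + \left(-4 + 11 \cdot 15\right) = 5 + \left(-4 + 165\right) = 5 + 161 = 166$)
$p h{\left(W \right)} = 166 \left(-4 + 1^{2} + 5 \cdot 1\right) = 166 \left(-4 + 1 + 5\right) = 166 \cdot 2 = 332$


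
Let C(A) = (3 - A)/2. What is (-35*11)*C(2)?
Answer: -385/2 ≈ -192.50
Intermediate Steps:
C(A) = 3/2 - A/2 (C(A) = (3 - A)*(½) = 3/2 - A/2)
(-35*11)*C(2) = (-35*11)*(3/2 - ½*2) = -385*(3/2 - 1) = -385*½ = -385/2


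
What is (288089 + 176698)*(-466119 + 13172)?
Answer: -210523877289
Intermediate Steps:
(288089 + 176698)*(-466119 + 13172) = 464787*(-452947) = -210523877289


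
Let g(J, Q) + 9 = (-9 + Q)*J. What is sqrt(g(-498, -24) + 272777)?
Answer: sqrt(289202) ≈ 537.78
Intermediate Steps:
g(J, Q) = -9 + J*(-9 + Q) (g(J, Q) = -9 + (-9 + Q)*J = -9 + J*(-9 + Q))
sqrt(g(-498, -24) + 272777) = sqrt((-9 - 9*(-498) - 498*(-24)) + 272777) = sqrt((-9 + 4482 + 11952) + 272777) = sqrt(16425 + 272777) = sqrt(289202)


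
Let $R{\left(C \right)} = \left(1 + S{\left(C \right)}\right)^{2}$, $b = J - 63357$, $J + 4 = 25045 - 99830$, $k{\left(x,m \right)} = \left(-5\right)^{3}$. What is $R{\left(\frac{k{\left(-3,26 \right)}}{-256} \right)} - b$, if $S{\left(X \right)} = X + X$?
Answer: $\frac{2263448073}{16384} \approx 1.3815 \cdot 10^{5}$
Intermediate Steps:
$S{\left(X \right)} = 2 X$
$k{\left(x,m \right)} = -125$
$J = -74789$ ($J = -4 + \left(25045 - 99830\right) = -4 - 74785 = -74789$)
$b = -138146$ ($b = -74789 - 63357 = -138146$)
$R{\left(C \right)} = \left(1 + 2 C\right)^{2}$
$R{\left(\frac{k{\left(-3,26 \right)}}{-256} \right)} - b = \left(1 + 2 \left(- \frac{125}{-256}\right)\right)^{2} - -138146 = \left(1 + 2 \left(\left(-125\right) \left(- \frac{1}{256}\right)\right)\right)^{2} + 138146 = \left(1 + 2 \cdot \frac{125}{256}\right)^{2} + 138146 = \left(1 + \frac{125}{128}\right)^{2} + 138146 = \left(\frac{253}{128}\right)^{2} + 138146 = \frac{64009}{16384} + 138146 = \frac{2263448073}{16384}$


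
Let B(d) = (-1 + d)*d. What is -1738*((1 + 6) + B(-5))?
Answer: -64306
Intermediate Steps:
B(d) = d*(-1 + d)
-1738*((1 + 6) + B(-5)) = -1738*((1 + 6) - 5*(-1 - 5)) = -1738*(7 - 5*(-6)) = -1738*(7 + 30) = -1738*37 = -64306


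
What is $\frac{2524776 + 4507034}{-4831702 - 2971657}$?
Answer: $- \frac{7031810}{7803359} \approx -0.90113$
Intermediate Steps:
$\frac{2524776 + 4507034}{-4831702 - 2971657} = \frac{7031810}{-7803359} = 7031810 \left(- \frac{1}{7803359}\right) = - \frac{7031810}{7803359}$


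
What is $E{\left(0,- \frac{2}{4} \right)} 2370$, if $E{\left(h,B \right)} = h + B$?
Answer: $-1185$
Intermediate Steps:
$E{\left(h,B \right)} = B + h$
$E{\left(0,- \frac{2}{4} \right)} 2370 = \left(- \frac{2}{4} + 0\right) 2370 = \left(\left(-2\right) \frac{1}{4} + 0\right) 2370 = \left(- \frac{1}{2} + 0\right) 2370 = \left(- \frac{1}{2}\right) 2370 = -1185$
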